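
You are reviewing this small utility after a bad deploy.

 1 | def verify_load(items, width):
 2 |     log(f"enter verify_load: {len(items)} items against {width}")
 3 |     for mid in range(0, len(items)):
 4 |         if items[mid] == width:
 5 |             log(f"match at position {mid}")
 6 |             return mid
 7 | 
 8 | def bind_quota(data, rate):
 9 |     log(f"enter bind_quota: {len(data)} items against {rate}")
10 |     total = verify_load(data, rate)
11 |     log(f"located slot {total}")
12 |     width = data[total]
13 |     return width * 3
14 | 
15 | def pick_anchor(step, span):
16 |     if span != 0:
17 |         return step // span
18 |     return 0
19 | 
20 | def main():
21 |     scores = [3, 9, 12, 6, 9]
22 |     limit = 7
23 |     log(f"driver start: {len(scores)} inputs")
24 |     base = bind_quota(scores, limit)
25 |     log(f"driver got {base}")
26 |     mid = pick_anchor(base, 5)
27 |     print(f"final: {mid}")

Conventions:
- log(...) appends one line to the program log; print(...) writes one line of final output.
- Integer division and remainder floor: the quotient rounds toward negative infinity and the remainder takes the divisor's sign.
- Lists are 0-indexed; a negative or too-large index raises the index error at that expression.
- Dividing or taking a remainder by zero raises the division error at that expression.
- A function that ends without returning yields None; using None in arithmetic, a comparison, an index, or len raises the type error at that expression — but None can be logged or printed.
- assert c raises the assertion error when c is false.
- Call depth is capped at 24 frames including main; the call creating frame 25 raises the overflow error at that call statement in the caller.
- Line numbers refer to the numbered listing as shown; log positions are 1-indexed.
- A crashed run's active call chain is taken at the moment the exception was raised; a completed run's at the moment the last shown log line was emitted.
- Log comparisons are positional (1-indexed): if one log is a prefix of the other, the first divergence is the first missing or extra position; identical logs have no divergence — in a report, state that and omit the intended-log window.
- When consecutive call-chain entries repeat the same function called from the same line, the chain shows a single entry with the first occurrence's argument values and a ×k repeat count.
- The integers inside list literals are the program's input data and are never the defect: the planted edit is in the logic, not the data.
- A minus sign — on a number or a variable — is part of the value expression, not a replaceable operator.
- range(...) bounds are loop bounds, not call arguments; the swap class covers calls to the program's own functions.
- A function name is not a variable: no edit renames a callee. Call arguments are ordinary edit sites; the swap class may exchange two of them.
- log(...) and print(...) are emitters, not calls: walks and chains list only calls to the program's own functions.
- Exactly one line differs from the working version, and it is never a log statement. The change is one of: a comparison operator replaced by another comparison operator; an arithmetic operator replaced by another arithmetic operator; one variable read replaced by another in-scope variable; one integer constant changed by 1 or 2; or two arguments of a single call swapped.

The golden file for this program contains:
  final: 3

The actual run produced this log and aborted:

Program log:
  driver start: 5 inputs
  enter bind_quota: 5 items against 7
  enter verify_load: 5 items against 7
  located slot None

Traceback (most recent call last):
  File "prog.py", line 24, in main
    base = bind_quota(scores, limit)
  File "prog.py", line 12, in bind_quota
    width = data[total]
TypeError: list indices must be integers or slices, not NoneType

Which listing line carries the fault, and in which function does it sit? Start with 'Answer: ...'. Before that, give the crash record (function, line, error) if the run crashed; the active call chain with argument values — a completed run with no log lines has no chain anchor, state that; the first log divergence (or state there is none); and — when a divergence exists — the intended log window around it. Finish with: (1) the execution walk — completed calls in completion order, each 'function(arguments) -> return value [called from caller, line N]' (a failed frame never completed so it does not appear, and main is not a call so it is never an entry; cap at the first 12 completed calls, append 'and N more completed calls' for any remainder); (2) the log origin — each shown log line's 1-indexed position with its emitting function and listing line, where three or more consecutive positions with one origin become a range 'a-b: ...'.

Answer: the defect is in main at line 22.
Key fact: Everything matches until log position 2, which reads 'enter bind_quota: 5 items against 7' in place of 'enter bind_quota: 5 items against 6'.
Crash: bind_quota, line 12, TypeError.
Call chain: main -> bind_quota([3, 9, 12, 6, 9], 7) (called at line 24).
First divergence: position 2; shown 'enter bind_quota: 5 items against 7' vs intended 'enter bind_quota: 5 items against 6'.
Intended log window:
  1: driver start: 5 inputs
  2: enter bind_quota: 5 items against 6
  3: enter verify_load: 5 items against 6
Execution walk:
  verify_load([3, 9, 12, 6, 9], 7) -> None  [called from bind_quota, line 10]
Log origins:
  1: emitted by main (line 23)
  2: emitted by bind_quota (line 9)
  3: emitted by verify_load (line 2)
  4: emitted by bind_quota (line 11)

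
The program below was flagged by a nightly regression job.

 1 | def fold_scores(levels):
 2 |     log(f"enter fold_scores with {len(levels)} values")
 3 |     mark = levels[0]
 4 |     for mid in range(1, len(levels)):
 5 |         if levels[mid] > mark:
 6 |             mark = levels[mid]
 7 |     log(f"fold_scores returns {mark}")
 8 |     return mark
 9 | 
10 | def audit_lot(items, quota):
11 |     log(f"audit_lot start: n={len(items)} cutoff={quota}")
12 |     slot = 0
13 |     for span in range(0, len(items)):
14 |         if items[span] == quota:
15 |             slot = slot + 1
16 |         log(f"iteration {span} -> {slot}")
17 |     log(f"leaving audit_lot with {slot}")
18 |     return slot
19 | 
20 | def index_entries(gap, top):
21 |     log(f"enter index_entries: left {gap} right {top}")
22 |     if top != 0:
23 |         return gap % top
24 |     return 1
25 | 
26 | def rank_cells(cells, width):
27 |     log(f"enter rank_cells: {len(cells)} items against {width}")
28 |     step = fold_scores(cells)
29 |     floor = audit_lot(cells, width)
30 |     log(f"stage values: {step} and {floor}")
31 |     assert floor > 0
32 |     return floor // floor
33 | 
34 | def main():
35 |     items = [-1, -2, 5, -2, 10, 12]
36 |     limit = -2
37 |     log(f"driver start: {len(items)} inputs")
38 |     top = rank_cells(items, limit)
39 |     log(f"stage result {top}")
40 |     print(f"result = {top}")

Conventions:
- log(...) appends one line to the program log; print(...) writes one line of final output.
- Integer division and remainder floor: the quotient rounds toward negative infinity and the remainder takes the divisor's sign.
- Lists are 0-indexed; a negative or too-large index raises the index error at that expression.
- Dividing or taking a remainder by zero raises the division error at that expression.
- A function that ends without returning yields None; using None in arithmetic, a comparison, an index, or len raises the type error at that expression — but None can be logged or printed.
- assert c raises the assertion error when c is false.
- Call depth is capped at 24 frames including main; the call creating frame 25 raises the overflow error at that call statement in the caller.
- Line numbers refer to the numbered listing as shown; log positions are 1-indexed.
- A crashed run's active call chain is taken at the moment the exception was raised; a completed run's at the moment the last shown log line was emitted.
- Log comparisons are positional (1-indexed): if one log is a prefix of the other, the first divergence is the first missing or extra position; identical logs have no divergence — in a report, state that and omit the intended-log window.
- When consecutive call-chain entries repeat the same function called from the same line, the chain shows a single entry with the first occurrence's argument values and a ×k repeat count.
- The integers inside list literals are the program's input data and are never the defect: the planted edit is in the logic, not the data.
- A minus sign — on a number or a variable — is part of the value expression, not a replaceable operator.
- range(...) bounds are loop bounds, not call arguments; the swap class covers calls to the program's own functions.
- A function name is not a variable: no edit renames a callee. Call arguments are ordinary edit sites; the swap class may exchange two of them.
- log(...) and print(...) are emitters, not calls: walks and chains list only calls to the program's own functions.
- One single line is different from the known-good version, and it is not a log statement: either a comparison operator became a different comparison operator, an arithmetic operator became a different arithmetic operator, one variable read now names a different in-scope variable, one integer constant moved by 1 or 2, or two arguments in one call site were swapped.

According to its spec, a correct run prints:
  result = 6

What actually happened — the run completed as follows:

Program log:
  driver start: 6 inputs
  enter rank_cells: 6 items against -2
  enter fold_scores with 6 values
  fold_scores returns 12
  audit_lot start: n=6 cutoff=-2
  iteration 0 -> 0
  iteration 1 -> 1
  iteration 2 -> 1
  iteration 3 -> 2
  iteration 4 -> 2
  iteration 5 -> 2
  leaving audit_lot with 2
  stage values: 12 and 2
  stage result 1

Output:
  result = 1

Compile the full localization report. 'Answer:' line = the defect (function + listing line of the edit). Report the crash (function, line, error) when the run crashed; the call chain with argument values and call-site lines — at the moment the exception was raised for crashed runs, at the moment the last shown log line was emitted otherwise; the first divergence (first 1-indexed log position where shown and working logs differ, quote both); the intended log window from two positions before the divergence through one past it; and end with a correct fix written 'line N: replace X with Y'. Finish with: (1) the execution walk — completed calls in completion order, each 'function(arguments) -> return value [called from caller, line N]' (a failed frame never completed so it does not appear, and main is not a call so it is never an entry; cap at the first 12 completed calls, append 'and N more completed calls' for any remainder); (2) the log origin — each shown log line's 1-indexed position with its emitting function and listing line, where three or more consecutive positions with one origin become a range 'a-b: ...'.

Answer: the defect is in rank_cells at line 32.
Core observation: Log line 14 is where behavior first shows: 'stage result 1' appears instead of 'stage result 6'.
Call chain: main.
First divergence: at position 14 the run shows 'stage result 1' where the working version logs 'stage result 6'.
Intended log window:
  12: leaving audit_lot with 2
  13: stage values: 12 and 2
  14: stage result 6
Execution walk:
  fold_scores([-1, -2, 5, -2, 10, 12]) -> 12  [called from rank_cells, line 28]
  audit_lot([-1, -2, 5, -2, 10, 12], -2) -> 2  [called from rank_cells, line 29]
  rank_cells([-1, -2, 5, -2, 10, 12], -2) -> 1  [called from main, line 38]
Log line origins:
  1 — main, line 37
  2 — rank_cells, line 27
  3 — fold_scores, line 2
  4 — fold_scores, line 7
  5 — audit_lot, line 11
  6-11 — audit_lot, line 16
  12 — audit_lot, line 17
  13 — rank_cells, line 30
  14 — main, line 39
A correct fix: line 32: replace `floor // floor` with `step // floor`.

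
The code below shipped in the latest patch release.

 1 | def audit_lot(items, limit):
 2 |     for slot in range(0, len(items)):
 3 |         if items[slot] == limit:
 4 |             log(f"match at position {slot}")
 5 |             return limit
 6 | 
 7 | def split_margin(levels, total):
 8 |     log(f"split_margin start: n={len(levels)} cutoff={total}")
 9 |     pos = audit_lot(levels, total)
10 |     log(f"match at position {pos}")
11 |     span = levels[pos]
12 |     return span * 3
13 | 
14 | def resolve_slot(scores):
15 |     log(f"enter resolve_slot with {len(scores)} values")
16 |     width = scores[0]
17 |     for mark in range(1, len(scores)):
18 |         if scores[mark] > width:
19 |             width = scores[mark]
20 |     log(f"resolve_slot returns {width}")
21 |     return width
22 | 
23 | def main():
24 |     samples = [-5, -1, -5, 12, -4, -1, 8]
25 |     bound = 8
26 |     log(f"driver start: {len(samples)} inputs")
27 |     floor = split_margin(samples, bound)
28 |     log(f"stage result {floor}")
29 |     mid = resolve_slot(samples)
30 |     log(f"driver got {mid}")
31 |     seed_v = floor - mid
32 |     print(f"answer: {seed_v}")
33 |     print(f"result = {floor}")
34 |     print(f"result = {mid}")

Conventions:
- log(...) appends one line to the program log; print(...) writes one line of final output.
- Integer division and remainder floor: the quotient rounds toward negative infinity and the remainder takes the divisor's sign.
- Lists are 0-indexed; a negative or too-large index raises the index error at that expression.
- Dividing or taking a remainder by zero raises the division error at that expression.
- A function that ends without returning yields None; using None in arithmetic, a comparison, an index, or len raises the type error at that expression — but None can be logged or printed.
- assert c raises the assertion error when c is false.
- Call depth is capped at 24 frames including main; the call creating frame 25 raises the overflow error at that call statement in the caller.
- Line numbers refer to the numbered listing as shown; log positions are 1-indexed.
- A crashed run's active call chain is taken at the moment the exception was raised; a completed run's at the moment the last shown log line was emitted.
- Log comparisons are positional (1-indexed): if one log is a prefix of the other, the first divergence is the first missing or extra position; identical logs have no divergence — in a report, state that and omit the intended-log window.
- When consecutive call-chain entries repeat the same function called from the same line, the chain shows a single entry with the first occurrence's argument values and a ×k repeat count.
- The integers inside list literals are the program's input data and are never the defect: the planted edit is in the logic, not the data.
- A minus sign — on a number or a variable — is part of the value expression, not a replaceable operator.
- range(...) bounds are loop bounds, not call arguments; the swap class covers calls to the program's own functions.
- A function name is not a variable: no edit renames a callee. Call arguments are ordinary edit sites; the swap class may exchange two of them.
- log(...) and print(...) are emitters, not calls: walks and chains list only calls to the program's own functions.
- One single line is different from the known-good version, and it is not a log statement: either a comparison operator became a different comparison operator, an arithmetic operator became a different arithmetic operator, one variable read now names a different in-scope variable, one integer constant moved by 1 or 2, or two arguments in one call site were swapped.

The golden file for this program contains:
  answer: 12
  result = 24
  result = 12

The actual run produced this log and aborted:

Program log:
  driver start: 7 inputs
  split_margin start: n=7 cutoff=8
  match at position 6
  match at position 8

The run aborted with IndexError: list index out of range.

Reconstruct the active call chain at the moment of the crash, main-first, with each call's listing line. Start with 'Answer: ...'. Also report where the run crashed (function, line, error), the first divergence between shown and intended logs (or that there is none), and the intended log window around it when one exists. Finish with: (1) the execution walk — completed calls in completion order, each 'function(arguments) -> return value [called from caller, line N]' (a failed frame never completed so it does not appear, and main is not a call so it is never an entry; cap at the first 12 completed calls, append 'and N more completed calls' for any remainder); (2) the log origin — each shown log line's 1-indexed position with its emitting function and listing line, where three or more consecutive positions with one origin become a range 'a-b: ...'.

Answer: main -> split_margin (called at line 27).
Key observation: The earliest visible damage is log position 4 — 'match at position 8' rather than the intended 'match at position 6'.
Crash: split_margin, line 11, IndexError.
First divergence: position 4 — shown 'match at position 8', intended 'match at position 6'.
Intended log window:
  2: split_margin start: n=7 cutoff=8
  3: match at position 6
  4: match at position 6
  5: stage result 24
Execution walk:
  audit_lot([-5, -1, -5, 12, -4, -1, 8], 8) -> 8  [called from split_margin, line 9]
Origin of each log line:
  1: logged in main at line 26
  2: logged in split_margin at line 8
  3: logged in audit_lot at line 4
  4: logged in split_margin at line 10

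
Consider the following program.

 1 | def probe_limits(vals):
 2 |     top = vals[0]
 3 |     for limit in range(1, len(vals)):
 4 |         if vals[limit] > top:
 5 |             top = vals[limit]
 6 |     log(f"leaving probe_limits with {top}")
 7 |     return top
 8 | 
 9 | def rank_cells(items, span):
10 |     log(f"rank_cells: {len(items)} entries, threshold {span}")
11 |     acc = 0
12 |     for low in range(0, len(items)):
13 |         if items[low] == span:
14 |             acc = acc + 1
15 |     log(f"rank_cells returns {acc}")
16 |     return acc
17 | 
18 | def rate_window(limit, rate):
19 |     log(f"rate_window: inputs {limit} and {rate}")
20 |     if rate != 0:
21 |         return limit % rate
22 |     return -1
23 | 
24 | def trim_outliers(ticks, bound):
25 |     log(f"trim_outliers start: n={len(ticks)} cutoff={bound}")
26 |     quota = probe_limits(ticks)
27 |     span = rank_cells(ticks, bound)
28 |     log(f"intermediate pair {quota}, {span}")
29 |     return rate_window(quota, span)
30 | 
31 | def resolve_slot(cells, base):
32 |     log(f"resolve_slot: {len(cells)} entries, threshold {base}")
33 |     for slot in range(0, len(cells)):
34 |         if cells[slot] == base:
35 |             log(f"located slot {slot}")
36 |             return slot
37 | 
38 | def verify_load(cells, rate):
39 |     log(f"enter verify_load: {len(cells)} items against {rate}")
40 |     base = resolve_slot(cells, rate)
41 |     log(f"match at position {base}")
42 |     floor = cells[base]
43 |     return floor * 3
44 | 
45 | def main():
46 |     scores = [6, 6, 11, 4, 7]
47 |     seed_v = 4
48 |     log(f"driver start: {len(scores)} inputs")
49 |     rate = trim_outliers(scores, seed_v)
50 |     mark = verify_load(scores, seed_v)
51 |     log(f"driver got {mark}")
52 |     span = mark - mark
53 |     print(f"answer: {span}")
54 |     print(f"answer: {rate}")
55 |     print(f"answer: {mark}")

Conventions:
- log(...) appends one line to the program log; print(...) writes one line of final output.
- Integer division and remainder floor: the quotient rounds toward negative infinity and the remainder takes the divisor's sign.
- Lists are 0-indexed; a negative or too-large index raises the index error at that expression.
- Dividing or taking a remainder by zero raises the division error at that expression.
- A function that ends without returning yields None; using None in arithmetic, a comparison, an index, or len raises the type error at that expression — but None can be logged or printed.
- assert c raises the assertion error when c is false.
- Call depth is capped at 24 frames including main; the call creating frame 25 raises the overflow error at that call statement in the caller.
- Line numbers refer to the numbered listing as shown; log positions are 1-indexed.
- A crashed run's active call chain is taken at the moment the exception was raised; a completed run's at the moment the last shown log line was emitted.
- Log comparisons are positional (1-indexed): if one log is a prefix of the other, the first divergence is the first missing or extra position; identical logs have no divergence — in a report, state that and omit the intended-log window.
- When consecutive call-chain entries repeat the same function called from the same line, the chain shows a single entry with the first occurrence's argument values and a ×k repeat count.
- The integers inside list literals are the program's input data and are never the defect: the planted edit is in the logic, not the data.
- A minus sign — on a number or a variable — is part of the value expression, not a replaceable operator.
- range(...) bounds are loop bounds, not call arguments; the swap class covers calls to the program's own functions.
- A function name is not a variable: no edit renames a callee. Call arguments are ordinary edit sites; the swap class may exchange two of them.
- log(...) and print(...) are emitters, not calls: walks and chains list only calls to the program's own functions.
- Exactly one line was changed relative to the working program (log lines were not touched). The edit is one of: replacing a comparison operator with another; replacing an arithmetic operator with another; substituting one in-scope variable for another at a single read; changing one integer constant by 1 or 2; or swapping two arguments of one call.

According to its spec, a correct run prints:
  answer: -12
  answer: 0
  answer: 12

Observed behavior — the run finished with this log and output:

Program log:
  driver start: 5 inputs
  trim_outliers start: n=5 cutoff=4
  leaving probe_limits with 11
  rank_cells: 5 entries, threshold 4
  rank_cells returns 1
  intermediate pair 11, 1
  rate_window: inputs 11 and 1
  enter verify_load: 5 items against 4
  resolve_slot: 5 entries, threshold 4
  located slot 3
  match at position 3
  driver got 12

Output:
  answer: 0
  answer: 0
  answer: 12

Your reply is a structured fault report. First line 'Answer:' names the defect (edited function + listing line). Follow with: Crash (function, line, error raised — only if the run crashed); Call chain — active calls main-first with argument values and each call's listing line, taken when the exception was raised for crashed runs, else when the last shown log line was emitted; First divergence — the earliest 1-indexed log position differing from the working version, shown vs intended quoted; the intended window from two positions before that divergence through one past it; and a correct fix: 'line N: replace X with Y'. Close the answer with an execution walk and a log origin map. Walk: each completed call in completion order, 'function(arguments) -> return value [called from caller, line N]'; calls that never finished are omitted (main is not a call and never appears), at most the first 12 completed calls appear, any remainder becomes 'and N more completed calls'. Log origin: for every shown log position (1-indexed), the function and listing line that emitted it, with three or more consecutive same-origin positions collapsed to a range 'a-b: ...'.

Answer: the defect is in main at line 52.
Core observation: No log line changed; the fault shows up purely in the output.
Call chain: main.
First divergence: none — the logs agree in full.
Execution walk:
  probe_limits([6, 6, 11, 4, 7]) -> 11  [called from trim_outliers, line 26]
  rank_cells([6, 6, 11, 4, 7], 4) -> 1  [called from trim_outliers, line 27]
  rate_window(11, 1) -> 0  [called from trim_outliers, line 29]
  trim_outliers([6, 6, 11, 4, 7], 4) -> 0  [called from main, line 49]
  resolve_slot([6, 6, 11, 4, 7], 4) -> 3  [called from verify_load, line 40]
  verify_load([6, 6, 11, 4, 7], 4) -> 12  [called from main, line 50]
Log origins:
  1: emitted by main (line 48)
  2: emitted by trim_outliers (line 25)
  3: emitted by probe_limits (line 6)
  4: emitted by rank_cells (line 10)
  5: emitted by rank_cells (line 15)
  6: emitted by trim_outliers (line 28)
  7: emitted by rate_window (line 19)
  8: emitted by verify_load (line 39)
  9: emitted by resolve_slot (line 32)
  10: emitted by resolve_slot (line 35)
  11: emitted by verify_load (line 41)
  12: emitted by main (line 51)
A correct fix: line 52: replace `mark - mark` with `rate - mark`.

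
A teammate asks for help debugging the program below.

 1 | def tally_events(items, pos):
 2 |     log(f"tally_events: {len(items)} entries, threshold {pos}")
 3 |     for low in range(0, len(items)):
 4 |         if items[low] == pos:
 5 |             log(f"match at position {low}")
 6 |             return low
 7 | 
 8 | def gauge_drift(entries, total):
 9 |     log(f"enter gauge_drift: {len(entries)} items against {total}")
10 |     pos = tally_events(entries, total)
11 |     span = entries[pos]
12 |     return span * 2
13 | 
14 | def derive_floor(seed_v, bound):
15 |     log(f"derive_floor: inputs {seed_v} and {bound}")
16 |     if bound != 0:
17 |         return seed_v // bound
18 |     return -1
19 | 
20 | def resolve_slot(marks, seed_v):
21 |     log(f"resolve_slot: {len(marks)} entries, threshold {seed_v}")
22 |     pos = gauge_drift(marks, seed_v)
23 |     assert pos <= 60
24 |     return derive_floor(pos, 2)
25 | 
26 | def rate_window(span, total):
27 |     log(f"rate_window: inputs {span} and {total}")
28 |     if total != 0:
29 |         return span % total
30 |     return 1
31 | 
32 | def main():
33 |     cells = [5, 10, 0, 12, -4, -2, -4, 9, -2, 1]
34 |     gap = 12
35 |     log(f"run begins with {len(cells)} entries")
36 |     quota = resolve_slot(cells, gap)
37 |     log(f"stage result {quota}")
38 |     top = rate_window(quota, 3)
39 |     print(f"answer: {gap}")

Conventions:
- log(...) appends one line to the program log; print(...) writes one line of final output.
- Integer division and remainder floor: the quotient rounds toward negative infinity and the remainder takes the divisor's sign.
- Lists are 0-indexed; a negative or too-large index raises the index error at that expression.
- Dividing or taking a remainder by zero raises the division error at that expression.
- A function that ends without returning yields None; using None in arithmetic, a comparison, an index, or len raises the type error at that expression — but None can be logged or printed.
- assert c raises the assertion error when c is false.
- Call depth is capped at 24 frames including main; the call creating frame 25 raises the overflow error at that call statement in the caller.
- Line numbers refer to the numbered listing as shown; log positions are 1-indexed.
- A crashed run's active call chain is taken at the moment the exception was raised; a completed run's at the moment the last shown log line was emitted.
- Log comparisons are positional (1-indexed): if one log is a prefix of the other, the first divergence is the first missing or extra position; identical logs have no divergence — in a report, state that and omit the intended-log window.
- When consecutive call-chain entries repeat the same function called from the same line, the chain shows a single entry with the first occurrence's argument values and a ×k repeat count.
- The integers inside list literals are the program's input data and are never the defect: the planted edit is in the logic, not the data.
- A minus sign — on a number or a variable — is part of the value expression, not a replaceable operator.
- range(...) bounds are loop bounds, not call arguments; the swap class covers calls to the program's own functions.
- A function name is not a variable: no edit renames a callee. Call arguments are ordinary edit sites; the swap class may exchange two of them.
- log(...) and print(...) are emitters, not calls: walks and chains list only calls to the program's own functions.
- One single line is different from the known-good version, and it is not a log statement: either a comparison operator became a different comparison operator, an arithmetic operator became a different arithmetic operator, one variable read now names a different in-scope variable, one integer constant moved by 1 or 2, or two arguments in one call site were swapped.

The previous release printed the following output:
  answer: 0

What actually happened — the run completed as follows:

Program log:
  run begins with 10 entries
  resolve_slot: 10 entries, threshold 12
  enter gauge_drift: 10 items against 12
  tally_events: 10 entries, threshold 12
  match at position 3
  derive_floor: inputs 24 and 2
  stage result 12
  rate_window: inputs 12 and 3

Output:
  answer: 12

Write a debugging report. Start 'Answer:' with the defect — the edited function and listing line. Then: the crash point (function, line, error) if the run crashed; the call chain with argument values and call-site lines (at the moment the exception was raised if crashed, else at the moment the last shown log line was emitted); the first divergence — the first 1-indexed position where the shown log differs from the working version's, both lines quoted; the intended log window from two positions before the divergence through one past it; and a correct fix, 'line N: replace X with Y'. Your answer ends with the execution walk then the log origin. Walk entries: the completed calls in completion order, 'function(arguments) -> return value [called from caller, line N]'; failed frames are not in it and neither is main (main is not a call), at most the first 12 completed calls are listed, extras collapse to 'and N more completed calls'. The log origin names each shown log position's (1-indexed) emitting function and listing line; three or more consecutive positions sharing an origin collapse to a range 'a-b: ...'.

Answer: the defect is in main at line 39.
Core observation: The two runs log identically and part ways only at the printed values.
Call chain: main -> rate_window(12, 3) (called at line 38).
First divergence: none; the two logs match at every position.
Execution walk:
  tally_events([5, 10, 0, 12, -4, -2, -4, 9, -2, 1], 12) -> 3  [called from gauge_drift, line 10]
  gauge_drift([5, 10, 0, 12, -4, -2, -4, 9, -2, 1], 12) -> 24  [called from resolve_slot, line 22]
  derive_floor(24, 2) -> 12  [called from resolve_slot, line 24]
  resolve_slot([5, 10, 0, 12, -4, -2, -4, 9, -2, 1], 12) -> 12  [called from main, line 36]
  rate_window(12, 3) -> 0  [called from main, line 38]
Log origins:
  1 — main, line 35
  2 — resolve_slot, line 21
  3 — gauge_drift, line 9
  4 — tally_events, line 2
  5 — tally_events, line 5
  6 — derive_floor, line 15
  7 — main, line 37
  8 — rate_window, line 27
A correct fix: line 39: replace `gap` with `top`.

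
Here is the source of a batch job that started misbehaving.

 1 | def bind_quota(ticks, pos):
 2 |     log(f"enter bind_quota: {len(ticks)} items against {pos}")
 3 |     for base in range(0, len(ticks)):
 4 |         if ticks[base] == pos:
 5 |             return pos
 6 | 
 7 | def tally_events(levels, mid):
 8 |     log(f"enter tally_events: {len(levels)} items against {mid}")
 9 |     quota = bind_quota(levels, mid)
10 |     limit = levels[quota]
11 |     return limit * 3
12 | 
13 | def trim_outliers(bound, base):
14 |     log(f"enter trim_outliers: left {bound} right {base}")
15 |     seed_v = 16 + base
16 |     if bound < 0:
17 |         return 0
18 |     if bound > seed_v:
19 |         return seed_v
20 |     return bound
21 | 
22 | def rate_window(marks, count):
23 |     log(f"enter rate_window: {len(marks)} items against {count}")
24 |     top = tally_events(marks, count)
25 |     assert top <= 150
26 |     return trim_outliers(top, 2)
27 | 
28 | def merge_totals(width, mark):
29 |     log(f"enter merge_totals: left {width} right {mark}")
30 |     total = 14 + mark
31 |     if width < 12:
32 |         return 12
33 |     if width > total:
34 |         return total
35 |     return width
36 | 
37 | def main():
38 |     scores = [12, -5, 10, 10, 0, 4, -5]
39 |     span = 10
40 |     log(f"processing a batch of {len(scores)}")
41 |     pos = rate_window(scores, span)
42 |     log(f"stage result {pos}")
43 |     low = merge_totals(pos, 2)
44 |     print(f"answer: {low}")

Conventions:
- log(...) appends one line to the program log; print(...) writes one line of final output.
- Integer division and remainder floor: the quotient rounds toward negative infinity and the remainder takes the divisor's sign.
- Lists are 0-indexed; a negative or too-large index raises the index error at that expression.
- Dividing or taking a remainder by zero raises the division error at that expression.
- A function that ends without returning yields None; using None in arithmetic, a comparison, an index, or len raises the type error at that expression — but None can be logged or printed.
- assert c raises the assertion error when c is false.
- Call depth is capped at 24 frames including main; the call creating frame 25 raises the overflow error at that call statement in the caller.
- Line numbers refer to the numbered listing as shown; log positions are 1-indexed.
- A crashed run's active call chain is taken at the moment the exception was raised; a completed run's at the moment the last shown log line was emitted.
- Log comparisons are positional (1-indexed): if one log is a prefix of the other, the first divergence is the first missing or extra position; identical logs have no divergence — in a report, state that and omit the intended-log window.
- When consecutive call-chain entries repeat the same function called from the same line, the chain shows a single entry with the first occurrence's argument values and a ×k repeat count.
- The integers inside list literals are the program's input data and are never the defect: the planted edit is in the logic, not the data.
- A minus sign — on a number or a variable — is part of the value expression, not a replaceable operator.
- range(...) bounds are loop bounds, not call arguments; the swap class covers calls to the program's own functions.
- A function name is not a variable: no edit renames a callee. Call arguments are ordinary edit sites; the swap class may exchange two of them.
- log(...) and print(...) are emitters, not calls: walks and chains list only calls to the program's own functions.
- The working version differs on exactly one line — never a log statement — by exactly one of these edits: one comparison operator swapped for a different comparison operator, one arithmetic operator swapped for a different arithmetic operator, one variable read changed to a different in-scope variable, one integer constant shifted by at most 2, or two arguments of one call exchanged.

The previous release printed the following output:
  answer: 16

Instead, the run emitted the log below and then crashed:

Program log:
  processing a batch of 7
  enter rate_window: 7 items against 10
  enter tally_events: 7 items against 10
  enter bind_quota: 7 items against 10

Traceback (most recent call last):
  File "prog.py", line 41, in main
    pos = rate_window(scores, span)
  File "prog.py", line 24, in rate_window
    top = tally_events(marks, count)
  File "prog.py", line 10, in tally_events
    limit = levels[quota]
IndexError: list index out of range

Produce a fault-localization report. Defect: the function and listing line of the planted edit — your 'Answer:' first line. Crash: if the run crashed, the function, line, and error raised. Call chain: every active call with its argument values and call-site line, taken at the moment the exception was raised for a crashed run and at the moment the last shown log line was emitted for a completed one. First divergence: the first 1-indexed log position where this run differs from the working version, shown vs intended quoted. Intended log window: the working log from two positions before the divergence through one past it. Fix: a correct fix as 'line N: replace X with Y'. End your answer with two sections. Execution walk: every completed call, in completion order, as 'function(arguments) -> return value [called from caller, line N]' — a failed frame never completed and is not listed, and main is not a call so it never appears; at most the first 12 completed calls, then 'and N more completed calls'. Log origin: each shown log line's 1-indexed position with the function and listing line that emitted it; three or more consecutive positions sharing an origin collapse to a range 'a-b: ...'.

Answer: the defect is in bind_quota at line 5.
Key observation: The shown log is a 4-line prefix of the intended one, whose next entry is 'enter trim_outliers: left 30 right 2'.
Crash: tally_events, line 10, IndexError.
Call chain: main -> rate_window([12, -5, 10, 10, 0, 4, -5], 10) (called at line 41) -> tally_events([12, -5, 10, 10, 0, 4, -5], 10) (called at line 24).
First divergence: position 5 (shown log ended at 4 lines; the working version continues: 'enter trim_outliers: left 30 right 2').
Intended log window:
  3: enter tally_events: 7 items against 10
  4: enter bind_quota: 7 items against 10
  5: enter trim_outliers: left 30 right 2
  6: stage result 18
Execution walk:
  bind_quota([12, -5, 10, 10, 0, 4, -5], 10) -> 10  [called from tally_events, line 9]
Log origins:
  1 — main, line 40
  2 — rate_window, line 23
  3 — tally_events, line 8
  4 — bind_quota, line 2
A correct fix: line 5: replace `pos` with `base`.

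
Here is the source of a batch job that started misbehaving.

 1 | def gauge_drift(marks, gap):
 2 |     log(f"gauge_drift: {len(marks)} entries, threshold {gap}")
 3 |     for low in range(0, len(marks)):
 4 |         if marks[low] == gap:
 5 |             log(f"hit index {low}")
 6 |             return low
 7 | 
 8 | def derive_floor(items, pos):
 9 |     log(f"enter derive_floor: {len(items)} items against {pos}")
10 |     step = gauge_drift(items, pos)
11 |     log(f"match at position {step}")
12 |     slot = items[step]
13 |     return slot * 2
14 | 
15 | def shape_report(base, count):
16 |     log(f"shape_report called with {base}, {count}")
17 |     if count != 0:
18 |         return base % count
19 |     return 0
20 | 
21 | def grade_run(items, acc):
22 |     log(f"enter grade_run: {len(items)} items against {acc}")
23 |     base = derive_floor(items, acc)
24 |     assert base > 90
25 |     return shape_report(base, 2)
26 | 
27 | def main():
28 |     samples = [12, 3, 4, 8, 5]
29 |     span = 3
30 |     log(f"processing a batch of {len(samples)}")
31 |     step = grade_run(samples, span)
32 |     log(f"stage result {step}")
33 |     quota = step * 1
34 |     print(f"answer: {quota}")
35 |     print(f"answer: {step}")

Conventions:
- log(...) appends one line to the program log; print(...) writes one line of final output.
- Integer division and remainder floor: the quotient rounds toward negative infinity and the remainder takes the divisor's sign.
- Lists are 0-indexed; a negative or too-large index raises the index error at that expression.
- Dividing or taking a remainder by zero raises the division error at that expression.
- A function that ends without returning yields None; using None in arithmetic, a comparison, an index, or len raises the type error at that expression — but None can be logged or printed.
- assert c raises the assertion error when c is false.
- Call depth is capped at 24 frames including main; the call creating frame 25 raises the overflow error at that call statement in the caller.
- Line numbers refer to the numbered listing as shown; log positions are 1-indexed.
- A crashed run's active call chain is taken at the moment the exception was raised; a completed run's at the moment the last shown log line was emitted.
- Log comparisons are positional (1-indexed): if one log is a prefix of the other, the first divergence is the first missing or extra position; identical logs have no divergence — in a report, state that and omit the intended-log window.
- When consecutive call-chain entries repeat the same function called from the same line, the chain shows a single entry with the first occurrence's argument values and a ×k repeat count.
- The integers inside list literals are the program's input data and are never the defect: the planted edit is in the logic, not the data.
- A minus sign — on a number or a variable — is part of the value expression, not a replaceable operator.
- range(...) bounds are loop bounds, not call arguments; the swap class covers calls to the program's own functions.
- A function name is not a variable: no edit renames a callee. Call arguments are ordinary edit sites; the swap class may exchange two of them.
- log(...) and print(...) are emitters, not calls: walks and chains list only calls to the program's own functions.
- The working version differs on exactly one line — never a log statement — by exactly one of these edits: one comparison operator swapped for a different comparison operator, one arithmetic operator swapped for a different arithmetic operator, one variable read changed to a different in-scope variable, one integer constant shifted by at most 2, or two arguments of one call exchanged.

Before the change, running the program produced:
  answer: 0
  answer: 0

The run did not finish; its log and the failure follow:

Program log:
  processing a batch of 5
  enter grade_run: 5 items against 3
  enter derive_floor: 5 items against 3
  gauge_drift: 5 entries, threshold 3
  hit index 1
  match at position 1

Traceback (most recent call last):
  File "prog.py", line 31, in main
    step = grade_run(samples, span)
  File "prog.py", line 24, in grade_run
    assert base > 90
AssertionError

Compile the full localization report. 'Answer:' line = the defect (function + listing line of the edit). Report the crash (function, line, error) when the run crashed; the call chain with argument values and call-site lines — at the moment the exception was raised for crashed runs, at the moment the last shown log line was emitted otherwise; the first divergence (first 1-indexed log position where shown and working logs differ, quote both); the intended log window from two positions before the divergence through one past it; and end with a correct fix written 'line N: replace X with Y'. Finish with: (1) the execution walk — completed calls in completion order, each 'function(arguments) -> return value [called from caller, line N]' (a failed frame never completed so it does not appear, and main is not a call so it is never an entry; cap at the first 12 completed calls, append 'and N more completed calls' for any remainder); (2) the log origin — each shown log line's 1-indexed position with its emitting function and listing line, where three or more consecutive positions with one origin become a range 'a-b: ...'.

Answer: the defect is in grade_run at line 24.
Key fact: The shown log is a 6-line prefix of the intended one, whose next entry is 'shape_report called with 6, 2'.
Crash: grade_run, line 24, AssertionError.
Call chain: main -> grade_run([12, 3, 4, 8, 5], 3) (called at line 31).
First divergence: position 7; the shown log stops at 6 lines while the working version next logs 'shape_report called with 6, 2'.
Intended log window:
  5: hit index 1
  6: match at position 1
  7: shape_report called with 6, 2
  8: stage result 0
Execution walk:
  gauge_drift([12, 3, 4, 8, 5], 3) -> 1  [called from derive_floor, line 10]
  derive_floor([12, 3, 4, 8, 5], 3) -> 6  [called from grade_run, line 23]
Log line origins:
  1: emitted by main (line 30)
  2: emitted by grade_run (line 22)
  3: emitted by derive_floor (line 9)
  4: emitted by gauge_drift (line 2)
  5: emitted by gauge_drift (line 5)
  6: emitted by derive_floor (line 11)
A correct fix: line 24: replace `>` with `<=`.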